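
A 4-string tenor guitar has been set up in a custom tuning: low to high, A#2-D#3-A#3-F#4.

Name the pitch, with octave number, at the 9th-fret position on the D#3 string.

Each fret is one semitone, so D#3 + 9 = C4.

C4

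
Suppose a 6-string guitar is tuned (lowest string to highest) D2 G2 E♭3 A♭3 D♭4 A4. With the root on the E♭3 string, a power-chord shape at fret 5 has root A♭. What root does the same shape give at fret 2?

Moving from fret 5 to fret 2 shifts the root by -3 semitones.
A♭ down 3 semitones is F.

F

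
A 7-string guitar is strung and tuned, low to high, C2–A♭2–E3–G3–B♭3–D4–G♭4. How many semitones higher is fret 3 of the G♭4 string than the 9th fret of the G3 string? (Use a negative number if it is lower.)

5 semitones

G♭4 at fret 3 → A4 (MIDI 69); G3 at fret 9 → E4 (MIDI 64).
69 − 64 = 5, so the two pitches are 5 semitones apart.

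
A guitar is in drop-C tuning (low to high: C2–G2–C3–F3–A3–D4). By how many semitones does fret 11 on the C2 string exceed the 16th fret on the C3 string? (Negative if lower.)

-17 semitones

C2 at fret 11 → B2 (MIDI 47); C3 at fret 16 → E4 (MIDI 64).
47 − 64 = -17, so the two pitches are 17 semitones apart.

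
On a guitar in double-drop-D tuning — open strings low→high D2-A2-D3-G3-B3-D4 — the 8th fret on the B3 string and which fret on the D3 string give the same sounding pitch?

17

B3 at fret 8 is B3 + 8 semitones = G4.
The open D3 string is 9 semitones below the open B3, so the same pitch on the D3 string lies at fret 8 + 9 = 17.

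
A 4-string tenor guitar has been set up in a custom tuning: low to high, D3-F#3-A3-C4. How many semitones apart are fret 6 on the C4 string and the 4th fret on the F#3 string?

C4 at fret 6 → F#4 (MIDI 66); F#3 at fret 4 → A#3 (MIDI 58).
66 − 58 = 8, so the two pitches are 8 semitones apart, with F#4 the higher.

8 semitones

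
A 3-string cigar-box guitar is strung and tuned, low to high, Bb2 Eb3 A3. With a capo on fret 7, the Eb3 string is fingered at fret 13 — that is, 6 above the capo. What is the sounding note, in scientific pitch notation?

The capo raises the open Eb3 by 7 semitones to Bb3; fretting 6 more gives Eb3 + 7 + 6 = Eb3 + 13 semitones = E4.

E4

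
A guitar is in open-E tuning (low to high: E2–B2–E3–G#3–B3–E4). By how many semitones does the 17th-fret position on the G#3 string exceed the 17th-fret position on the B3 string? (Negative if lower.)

G#3 at fret 17 → C#5 (MIDI 73); B3 at fret 17 → E5 (MIDI 76).
73 − 76 = -3, so the two pitches are 3 semitones apart.

-3 semitones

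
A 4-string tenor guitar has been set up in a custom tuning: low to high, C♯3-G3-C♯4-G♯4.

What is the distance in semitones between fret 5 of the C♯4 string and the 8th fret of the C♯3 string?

9 semitones

C♯4 at fret 5 → F♯4 (MIDI 66); C♯3 at fret 8 → A3 (MIDI 57).
66 − 57 = 9, so the two pitches are 9 semitones apart, with F♯4 the higher.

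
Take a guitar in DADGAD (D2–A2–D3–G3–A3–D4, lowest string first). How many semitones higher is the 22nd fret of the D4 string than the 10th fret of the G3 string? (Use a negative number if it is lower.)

D4 at fret 22 → C6 (MIDI 84); G3 at fret 10 → F4 (MIDI 65).
84 − 65 = 19, so the two pitches are 19 semitones apart.

19 semitones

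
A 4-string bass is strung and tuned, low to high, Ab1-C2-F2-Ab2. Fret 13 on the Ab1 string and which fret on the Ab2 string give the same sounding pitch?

Ab1 at fret 13 is Ab1 + 13 semitones = A2.
The open Ab2 string is 12 semitones above the open Ab1, so the same pitch on the Ab2 string lies at fret 13 − 12 = 1.

1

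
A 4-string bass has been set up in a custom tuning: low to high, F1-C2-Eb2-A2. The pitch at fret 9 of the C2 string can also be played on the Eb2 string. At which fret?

6

Fret 9 on C2 is MIDI 36 + 9 = 45 (A2). On the Eb2 string (open MIDI 39), that pitch is 45 − 39 = fret 6.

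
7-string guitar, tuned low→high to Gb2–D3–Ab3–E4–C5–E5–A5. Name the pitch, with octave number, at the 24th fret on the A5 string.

The open A5 string plus 24 semitones: A–Bb–B–C–…–G–Ab–A.
The walk passes from B into C 2 times, so the octave number goes from 5 to 7.

A7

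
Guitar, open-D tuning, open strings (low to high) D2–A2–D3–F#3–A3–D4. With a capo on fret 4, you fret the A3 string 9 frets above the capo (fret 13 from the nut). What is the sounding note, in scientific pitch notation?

The capo raises the open A3 by 4 semitones to C#4; fretting 9 more gives A3 + 4 + 9 = A3 + 13 semitones = A#4.

A#4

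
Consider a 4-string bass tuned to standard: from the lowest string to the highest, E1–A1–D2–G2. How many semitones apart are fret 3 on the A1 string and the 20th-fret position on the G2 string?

27 semitones

A1 at fret 3 → C2 (MIDI 36); G2 at fret 20 → D#4 (MIDI 63).
36 − 63 = -27, so the two pitches are 27 semitones apart, with D#4 the higher.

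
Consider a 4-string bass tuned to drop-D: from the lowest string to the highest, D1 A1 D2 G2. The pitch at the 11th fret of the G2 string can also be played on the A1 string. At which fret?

21

G2 at fret 11 is G2 + 11 semitones = F♯3.
The open A1 string is 10 semitones below the open G2, so the same pitch on the A1 string lies at fret 11 + 10 = 21.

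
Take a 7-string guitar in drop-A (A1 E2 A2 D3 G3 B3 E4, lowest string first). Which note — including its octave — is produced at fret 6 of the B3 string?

F4

The open B3 string plus 6 semitones: B–C–C#–D–D#–E–F.
The walk passes from B into C once, so the octave number goes from 3 to 4.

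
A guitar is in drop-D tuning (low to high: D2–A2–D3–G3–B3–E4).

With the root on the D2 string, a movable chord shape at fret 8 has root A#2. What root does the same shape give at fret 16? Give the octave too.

Moving from fret 8 to fret 16 shifts the root by 8 semitones.
A#2 up 8 semitones is F#3.

F#3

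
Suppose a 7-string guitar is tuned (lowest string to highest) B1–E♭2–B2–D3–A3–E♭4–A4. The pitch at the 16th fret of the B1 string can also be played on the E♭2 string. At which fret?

12

B1 at fret 16 is B1 + 16 semitones = E♭3.
The open E♭2 string is 4 semitones above the open B1, so the same pitch on the E♭2 string lies at fret 16 − 4 = 12.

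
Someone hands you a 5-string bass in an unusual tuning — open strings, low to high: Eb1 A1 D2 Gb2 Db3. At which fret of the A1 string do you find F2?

F2 is 8 semitones above the open A1 (A–Bb–B–C–Db–D–Eb–E–F), so it sits at fret 8.

8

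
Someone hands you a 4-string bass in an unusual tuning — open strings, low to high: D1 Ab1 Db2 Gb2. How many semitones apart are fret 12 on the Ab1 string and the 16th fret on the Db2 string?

Ab1 at fret 12 → Ab2 (MIDI 44); Db2 at fret 16 → F3 (MIDI 53).
44 − 53 = -9, so the two pitches are 9 semitones apart, with F3 the higher.

9 semitones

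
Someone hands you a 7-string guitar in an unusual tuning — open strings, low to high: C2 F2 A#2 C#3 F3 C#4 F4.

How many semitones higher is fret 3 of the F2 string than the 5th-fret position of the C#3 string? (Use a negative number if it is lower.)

-10 semitones

F2 at fret 3 → G#2 (MIDI 44); C#3 at fret 5 → F#3 (MIDI 54).
44 − 54 = -10, so the two pitches are 10 semitones apart.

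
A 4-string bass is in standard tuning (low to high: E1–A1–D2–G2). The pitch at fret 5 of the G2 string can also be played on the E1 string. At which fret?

20

G2 at fret 5 is G2 + 5 semitones = C3.
The open E1 string is 15 semitones below the open G2, so the same pitch on the E1 string lies at fret 5 + 15 = 20.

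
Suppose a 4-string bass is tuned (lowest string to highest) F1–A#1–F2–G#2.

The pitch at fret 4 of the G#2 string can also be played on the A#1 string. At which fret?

G#2 at fret 4 is G#2 + 4 semitones = C3.
The open A#1 string is 10 semitones below the open G#2, so the same pitch on the A#1 string lies at fret 4 + 10 = 14.

14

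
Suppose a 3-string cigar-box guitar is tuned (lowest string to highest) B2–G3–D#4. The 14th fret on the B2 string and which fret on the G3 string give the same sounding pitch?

Fret 14 on B2 is MIDI 47 + 14 = 61 (C#4). On the G3 string (open MIDI 55), that pitch is 61 − 55 = fret 6.

6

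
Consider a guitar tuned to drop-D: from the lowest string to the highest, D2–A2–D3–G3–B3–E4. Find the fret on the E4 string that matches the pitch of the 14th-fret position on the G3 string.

5

Fret 14 on G3 is MIDI 55 + 14 = 69 (A4). On the E4 string (open MIDI 64), that pitch is 69 − 64 = fret 5.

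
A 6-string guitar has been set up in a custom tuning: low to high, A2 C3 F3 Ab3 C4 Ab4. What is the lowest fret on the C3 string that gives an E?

4

From C3, count semitones up the chromatic scale until reaching E: C–Db–D–Eb–E — 4 steps.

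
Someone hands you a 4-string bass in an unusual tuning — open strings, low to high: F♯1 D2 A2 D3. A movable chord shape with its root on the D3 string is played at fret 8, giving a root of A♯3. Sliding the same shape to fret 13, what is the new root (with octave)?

Moving from fret 8 to fret 13 shifts the root by 5 semitones.
A♯3 up 5 semitones is D♯4.

D♯4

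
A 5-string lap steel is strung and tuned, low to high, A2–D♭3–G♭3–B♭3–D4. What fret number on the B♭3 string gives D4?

4

D4 is 4 semitones above the open B♭3 (Bb–B–C–Db–D), so it sits at fret 4.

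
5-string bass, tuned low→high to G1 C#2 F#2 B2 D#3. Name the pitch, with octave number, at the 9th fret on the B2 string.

Each fret is one semitone, so B2 + 9 = G#3.
(Equivalently spelled Ab3.)

G#3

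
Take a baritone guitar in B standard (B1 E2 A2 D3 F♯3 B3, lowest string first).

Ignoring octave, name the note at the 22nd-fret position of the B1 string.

A

B1 is MIDI 35. Adding 22 gives 57; 57 mod 12 = 9, i.e. A.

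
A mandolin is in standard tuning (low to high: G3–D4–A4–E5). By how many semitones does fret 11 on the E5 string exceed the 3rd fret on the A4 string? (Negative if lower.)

E5 at fret 11 → D#6 (MIDI 87); A4 at fret 3 → C5 (MIDI 72).
87 − 72 = 15, so the two pitches are 15 semitones apart.

15 semitones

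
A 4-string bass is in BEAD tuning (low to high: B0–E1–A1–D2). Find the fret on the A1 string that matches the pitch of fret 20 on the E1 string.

15

E1 at fret 20 is E1 + 20 semitones = C3.
The open A1 string is 5 semitones above the open E1, so the same pitch on the A1 string lies at fret 20 − 5 = 15.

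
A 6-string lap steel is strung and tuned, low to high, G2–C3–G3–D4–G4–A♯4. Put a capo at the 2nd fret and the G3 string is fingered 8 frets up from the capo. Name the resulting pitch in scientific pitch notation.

F4

The capo raises the open G3 by 2 semitones to A3; fretting 8 more gives G3 + 2 + 8 = G3 + 10 semitones = F4.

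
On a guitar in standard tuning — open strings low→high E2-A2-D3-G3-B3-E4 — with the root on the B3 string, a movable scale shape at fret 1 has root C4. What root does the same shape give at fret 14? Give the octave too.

C♯5

Moving from fret 1 to fret 14 shifts the root by 13 semitones.
C4 up 13 semitones is C♯5.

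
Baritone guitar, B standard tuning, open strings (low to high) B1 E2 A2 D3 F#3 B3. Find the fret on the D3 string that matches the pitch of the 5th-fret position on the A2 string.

0

A2 at fret 5 is A2 + 5 semitones = D3.
The open D3 string is 5 semitones above the open A2, so the same pitch on the D3 string lies at fret 5 − 5 = 0.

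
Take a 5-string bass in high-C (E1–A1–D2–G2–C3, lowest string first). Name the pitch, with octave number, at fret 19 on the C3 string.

The open C3 string plus 19 semitones: C–C#–D–D#–…–F–F#–G.
The walk passes from B into C once, so the octave number goes from 3 to 4.

G4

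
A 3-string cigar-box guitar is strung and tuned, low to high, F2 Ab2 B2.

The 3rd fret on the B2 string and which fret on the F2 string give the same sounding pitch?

Fret 3 on B2 is MIDI 47 + 3 = 50 (D3). On the F2 string (open MIDI 41), that pitch is 50 − 41 = fret 9.

9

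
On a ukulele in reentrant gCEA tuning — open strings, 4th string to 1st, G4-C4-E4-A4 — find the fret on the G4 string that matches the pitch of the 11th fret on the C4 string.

4

C4 at fret 11 is C4 + 11 semitones = B4.
The open G4 string is 7 semitones above the open C4, so the same pitch on the G4 string lies at fret 11 − 7 = 4.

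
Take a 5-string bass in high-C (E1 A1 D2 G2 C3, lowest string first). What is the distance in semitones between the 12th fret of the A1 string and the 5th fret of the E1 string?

12 semitones

A1 at fret 12 → A2 (MIDI 45); E1 at fret 5 → A1 (MIDI 33).
45 − 33 = 12, so the two pitches are 12 semitones apart, with A2 the higher.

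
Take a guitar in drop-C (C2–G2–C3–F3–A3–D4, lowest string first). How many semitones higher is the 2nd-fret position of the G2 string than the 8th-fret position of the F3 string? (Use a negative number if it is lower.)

G2 at fret 2 → A2 (MIDI 45); F3 at fret 8 → C#4 (MIDI 61).
45 − 61 = -16, so the two pitches are 16 semitones apart.

-16 semitones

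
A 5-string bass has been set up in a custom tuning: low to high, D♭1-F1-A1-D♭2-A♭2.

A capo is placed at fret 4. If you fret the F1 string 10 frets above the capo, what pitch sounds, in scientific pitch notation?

The capo raises the open F1 by 4 semitones to A1; fretting 10 more gives F1 + 4 + 10 = F1 + 14 semitones = G2.

G2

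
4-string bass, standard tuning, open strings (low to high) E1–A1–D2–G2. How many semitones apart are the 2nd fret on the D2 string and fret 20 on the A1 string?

13 semitones

D2 at fret 2 → E2 (MIDI 40); A1 at fret 20 → F3 (MIDI 53).
40 − 53 = -13, so the two pitches are 13 semitones apart, with F3 the higher.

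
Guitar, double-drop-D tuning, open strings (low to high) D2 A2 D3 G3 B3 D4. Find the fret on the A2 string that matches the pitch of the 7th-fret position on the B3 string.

21

B3 at fret 7 is B3 + 7 semitones = F#4.
The open A2 string is 14 semitones below the open B3, so the same pitch on the A2 string lies at fret 7 + 14 = 21.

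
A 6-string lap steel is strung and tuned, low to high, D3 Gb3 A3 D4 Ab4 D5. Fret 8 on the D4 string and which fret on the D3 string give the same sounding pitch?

20

Fret 8 on D4 is MIDI 62 + 8 = 70 (Bb4). On the D3 string (open MIDI 50), that pitch is 70 − 50 = fret 20.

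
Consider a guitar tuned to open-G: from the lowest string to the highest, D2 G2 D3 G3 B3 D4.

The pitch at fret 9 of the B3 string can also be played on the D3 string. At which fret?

B3 at fret 9 is B3 + 9 semitones = G#4.
The open D3 string is 9 semitones below the open B3, so the same pitch on the D3 string lies at fret 9 + 9 = 18.

18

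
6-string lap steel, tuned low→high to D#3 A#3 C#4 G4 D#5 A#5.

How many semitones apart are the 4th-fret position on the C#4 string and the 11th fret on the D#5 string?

C#4 at fret 4 → F4 (MIDI 65); D#5 at fret 11 → D6 (MIDI 86).
65 − 86 = -21, so the two pitches are 21 semitones apart, with D6 the higher.

21 semitones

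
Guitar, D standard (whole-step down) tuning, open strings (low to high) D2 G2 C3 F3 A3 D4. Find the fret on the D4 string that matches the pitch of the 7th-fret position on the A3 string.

Fret 7 on A3 is MIDI 57 + 7 = 64 (E4). On the D4 string (open MIDI 62), that pitch is 64 − 62 = fret 2.

2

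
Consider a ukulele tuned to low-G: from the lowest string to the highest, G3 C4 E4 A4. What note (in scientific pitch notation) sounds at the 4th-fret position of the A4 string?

C♯5

The open A4 string plus 4 semitones: A–A#–B–C–C#.
The walk passes from B into C once, so the octave number goes from 4 to 5.
(Equivalently spelled D♭5.)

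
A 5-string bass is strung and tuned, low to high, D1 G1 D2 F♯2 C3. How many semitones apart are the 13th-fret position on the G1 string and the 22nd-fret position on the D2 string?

G1 at fret 13 → G♯2 (MIDI 44); D2 at fret 22 → C4 (MIDI 60).
44 − 60 = -16, so the two pitches are 16 semitones apart, with C4 the higher.

16 semitones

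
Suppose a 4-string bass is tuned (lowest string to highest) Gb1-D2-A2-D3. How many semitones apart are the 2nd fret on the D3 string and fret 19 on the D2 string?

5 semitones

D3 at fret 2 → E3 (MIDI 52); D2 at fret 19 → A3 (MIDI 57).
52 − 57 = -5, so the two pitches are 5 semitones apart, with A3 the higher.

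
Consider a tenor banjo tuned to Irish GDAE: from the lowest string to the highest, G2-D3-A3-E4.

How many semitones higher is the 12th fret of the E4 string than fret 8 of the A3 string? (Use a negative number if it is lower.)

E4 at fret 12 → E5 (MIDI 76); A3 at fret 8 → F4 (MIDI 65).
76 − 65 = 11, so the two pitches are 11 semitones apart.

11 semitones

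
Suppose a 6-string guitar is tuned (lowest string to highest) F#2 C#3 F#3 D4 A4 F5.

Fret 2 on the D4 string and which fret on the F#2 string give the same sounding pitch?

22

Fret 2 on D4 is MIDI 62 + 2 = 64 (E4). On the F#2 string (open MIDI 42), that pitch is 64 − 42 = fret 22.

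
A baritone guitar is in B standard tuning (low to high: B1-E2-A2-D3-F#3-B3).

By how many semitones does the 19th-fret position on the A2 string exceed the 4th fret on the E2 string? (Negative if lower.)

A2 at fret 19 → E4 (MIDI 64); E2 at fret 4 → G#2 (MIDI 44).
64 − 44 = 20, so the two pitches are 20 semitones apart.

20 semitones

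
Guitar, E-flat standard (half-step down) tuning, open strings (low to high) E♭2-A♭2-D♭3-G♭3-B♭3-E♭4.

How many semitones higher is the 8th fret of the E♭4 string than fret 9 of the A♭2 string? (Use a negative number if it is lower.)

18 semitones

E♭4 at fret 8 → B4 (MIDI 71); A♭2 at fret 9 → F3 (MIDI 53).
71 − 53 = 18, so the two pitches are 18 semitones apart.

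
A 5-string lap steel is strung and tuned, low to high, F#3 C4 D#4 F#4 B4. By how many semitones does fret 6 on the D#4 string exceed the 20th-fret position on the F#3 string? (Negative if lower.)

D#4 at fret 6 → A4 (MIDI 69); F#3 at fret 20 → D5 (MIDI 74).
69 − 74 = -5, so the two pitches are 5 semitones apart.

-5 semitones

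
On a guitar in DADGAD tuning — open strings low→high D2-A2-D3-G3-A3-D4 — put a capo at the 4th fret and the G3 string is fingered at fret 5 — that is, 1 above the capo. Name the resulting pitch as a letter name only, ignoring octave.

The capo raises the open G3 by 4 semitones to B3; fretting 1 more gives G3 + 4 + 1 = G3 + 5 semitones, landing on C.

C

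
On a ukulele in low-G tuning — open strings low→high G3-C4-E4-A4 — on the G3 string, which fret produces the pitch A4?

A4 is 14 semitones above the open G3 (G–G#–A–A#–…–G–G#–A), so it sits at fret 14.

14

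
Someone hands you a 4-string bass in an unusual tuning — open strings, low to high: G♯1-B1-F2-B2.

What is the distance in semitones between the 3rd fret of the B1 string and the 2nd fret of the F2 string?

5 semitones

B1 at fret 3 → D2 (MIDI 38); F2 at fret 2 → G2 (MIDI 43).
38 − 43 = -5, so the two pitches are 5 semitones apart, with G2 the higher.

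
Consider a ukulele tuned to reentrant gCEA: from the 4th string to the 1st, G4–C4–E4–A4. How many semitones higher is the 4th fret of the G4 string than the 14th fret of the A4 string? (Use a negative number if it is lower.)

G4 at fret 4 → B4 (MIDI 71); A4 at fret 14 → B5 (MIDI 83).
71 − 83 = -12, so the two pitches are 12 semitones apart.

-12 semitones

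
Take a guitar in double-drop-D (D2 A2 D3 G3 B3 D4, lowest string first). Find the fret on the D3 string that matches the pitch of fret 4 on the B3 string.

B3 at fret 4 is B3 + 4 semitones = D#4.
The open D3 string is 9 semitones below the open B3, so the same pitch on the D3 string lies at fret 4 + 9 = 13.

13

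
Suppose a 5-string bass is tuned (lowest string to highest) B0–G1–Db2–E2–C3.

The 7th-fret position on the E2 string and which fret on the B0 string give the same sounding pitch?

E2 at fret 7 is E2 + 7 semitones = B2.
The open B0 string is 17 semitones below the open E2, so the same pitch on the B0 string lies at fret 7 + 17 = 24.

24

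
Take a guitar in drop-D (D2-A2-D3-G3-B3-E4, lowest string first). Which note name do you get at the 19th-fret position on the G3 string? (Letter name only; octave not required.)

D

Each fret is one semitone, so G3 + 19 = D.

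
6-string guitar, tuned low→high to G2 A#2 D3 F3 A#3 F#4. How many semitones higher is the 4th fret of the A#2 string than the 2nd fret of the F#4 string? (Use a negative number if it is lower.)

A#2 at fret 4 → D3 (MIDI 50); F#4 at fret 2 → G#4 (MIDI 68).
50 − 68 = -18, so the two pitches are 18 semitones apart.

-18 semitones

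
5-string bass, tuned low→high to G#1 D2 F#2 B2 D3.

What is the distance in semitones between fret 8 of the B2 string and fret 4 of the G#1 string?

19 semitones

B2 at fret 8 → G3 (MIDI 55); G#1 at fret 4 → C2 (MIDI 36).
55 − 36 = 19, so the two pitches are 19 semitones apart, with G3 the higher.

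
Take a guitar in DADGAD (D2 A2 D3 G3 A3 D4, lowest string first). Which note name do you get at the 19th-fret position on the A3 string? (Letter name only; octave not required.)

A3 is MIDI 57. Adding 19 gives 76; 76 mod 12 = 4, i.e. E.

E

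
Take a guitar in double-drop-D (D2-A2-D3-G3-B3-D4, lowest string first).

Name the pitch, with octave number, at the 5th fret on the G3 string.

The open G3 string plus 5 semitones: G–G#–A–A#–B–C.
The walk passes from B into C once, so the octave number goes from 3 to 4.

C4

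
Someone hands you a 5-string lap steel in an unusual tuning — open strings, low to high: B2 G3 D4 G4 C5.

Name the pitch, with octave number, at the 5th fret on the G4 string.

Each fret is one semitone, so G4 + 5 = C5.

C5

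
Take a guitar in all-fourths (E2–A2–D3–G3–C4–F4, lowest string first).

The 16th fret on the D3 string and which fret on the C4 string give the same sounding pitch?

6

Fret 16 on D3 is MIDI 50 + 16 = 66 (F♯4). On the C4 string (open MIDI 60), that pitch is 66 − 60 = fret 6.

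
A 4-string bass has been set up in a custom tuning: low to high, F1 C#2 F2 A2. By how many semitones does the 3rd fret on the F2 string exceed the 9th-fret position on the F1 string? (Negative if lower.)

6 semitones

F2 at fret 3 → G#2 (MIDI 44); F1 at fret 9 → D2 (MIDI 38).
44 − 38 = 6, so the two pitches are 6 semitones apart.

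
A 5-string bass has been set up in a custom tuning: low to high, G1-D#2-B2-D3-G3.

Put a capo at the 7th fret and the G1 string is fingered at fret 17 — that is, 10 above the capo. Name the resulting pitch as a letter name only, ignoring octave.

The capo raises the open G1 by 7 semitones to D2; fretting 10 more gives G1 + 7 + 10 = G1 + 17 semitones, landing on C.

C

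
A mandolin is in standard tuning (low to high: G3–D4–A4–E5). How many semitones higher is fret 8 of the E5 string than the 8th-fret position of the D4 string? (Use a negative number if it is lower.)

E5 at fret 8 → C6 (MIDI 84); D4 at fret 8 → A♯4 (MIDI 70).
84 − 70 = 14, so the two pitches are 14 semitones apart.

14 semitones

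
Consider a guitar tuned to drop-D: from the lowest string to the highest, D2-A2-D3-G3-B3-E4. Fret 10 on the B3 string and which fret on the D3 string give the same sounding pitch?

19

Fret 10 on B3 is MIDI 59 + 10 = 69 (A4). On the D3 string (open MIDI 50), that pitch is 69 − 50 = fret 19.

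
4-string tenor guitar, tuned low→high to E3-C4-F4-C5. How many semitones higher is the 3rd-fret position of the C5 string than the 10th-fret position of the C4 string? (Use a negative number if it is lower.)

C5 at fret 3 → D#5 (MIDI 75); C4 at fret 10 → A#4 (MIDI 70).
75 − 70 = 5, so the two pitches are 5 semitones apart.

5 semitones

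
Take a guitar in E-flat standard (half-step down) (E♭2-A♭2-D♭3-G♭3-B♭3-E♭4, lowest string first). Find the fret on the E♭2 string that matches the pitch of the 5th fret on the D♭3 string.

15

D♭3 at fret 5 is D♭3 + 5 semitones = G♭3.
The open E♭2 string is 10 semitones below the open D♭3, so the same pitch on the E♭2 string lies at fret 5 + 10 = 15.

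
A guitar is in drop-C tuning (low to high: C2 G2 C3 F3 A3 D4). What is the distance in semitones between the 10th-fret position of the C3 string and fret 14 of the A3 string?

C3 at fret 10 → A#3 (MIDI 58); A3 at fret 14 → B4 (MIDI 71).
58 − 71 = -13, so the two pitches are 13 semitones apart, with B4 the higher.

13 semitones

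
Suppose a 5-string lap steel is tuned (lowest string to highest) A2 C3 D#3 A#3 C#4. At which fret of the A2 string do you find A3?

A3 is 12 semitones above the open A2 (A–A#–B–C–…–G–G#–A), so it sits at fret 12.

12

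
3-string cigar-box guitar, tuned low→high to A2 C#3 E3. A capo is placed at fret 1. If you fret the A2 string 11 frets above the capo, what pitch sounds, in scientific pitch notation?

A3

The capo raises the open A2 by 1 semitone to A#2; fretting 11 more gives A2 + 1 + 11 = A2 + 12 semitones = A3.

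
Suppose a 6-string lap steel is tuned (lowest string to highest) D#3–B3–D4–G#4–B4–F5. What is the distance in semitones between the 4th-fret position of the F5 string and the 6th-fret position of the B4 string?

F5 at fret 4 → A5 (MIDI 81); B4 at fret 6 → F5 (MIDI 77).
81 − 77 = 4, so the two pitches are 4 semitones apart, with A5 the higher.

4 semitones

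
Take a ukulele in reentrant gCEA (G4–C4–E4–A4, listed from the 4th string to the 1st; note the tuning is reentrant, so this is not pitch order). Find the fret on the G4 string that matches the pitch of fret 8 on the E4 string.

5

Fret 8 on E4 is MIDI 64 + 8 = 72 (C5). On the G4 string (open MIDI 67), that pitch is 72 − 67 = fret 5.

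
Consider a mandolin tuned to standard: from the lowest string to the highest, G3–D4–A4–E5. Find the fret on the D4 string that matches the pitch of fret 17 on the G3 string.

Fret 17 on G3 is MIDI 55 + 17 = 72 (C5). On the D4 string (open MIDI 62), that pitch is 72 − 62 = fret 10.

10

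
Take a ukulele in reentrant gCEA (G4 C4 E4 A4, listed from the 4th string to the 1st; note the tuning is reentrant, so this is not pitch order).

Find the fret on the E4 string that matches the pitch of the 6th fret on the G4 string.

Fret 6 on G4 is MIDI 67 + 6 = 73 (C#5). On the E4 string (open MIDI 64), that pitch is 73 − 64 = fret 9.

9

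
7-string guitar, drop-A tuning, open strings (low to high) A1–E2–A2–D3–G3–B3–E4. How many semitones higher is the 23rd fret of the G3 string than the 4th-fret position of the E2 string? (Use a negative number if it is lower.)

G3 at fret 23 → F#5 (MIDI 78); E2 at fret 4 → G#2 (MIDI 44).
78 − 44 = 34, so the two pitches are 34 semitones apart.

34 semitones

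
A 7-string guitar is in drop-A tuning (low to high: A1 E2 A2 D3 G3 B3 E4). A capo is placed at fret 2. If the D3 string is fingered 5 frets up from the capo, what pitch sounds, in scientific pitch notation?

The capo raises the open D3 by 2 semitones to E3; fretting 5 more gives D3 + 2 + 5 = D3 + 7 semitones = A3.

A3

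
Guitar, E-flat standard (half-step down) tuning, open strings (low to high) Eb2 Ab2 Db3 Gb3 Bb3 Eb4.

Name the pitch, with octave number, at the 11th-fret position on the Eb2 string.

D3

Eb2 is MIDI 39. Adding 11 gives 50, which is D3.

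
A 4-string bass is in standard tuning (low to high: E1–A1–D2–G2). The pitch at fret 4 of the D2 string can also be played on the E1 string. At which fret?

D2 at fret 4 is D2 + 4 semitones = F#2.
The open E1 string is 10 semitones below the open D2, so the same pitch on the E1 string lies at fret 4 + 10 = 14.

14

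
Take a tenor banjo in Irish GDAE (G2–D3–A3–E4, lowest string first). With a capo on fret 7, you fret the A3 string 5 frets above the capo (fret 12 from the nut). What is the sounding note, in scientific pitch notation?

The capo raises the open A3 by 7 semitones to E4; fretting 5 more gives A3 + 7 + 5 = A3 + 12 semitones = A4.

A4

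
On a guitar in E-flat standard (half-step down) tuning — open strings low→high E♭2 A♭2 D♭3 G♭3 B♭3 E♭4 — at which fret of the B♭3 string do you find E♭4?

E♭4 is 5 semitones above the open B♭3 (Bb–B–C–Db–D–Eb), so it sits at fret 5.

5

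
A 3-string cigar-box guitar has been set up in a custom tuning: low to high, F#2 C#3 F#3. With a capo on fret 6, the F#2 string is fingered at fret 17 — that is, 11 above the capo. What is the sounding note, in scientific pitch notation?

B3

The capo raises the open F#2 by 6 semitones to C3; fretting 11 more gives F#2 + 6 + 11 = F#2 + 17 semitones = B3.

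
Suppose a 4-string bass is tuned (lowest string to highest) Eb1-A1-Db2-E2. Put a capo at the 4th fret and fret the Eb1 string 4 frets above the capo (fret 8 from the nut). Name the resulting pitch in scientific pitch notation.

The capo raises the open Eb1 by 4 semitones to G1; fretting 4 more gives Eb1 + 4 + 4 = Eb1 + 8 semitones = B1.

B1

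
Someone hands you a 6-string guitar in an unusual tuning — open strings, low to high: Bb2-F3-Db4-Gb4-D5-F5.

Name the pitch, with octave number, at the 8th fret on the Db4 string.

A4

Db4 is MIDI 61. Adding 8 gives 69, which is A4.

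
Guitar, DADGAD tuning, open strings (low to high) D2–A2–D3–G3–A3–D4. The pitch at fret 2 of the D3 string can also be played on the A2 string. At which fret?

7

Fret 2 on D3 is MIDI 50 + 2 = 52 (E3). On the A2 string (open MIDI 45), that pitch is 52 − 45 = fret 7.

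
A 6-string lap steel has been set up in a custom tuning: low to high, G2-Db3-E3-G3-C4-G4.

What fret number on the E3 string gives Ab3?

4

Ab3 is 4 semitones above the open E3 (E–F–Gb–G–Ab), so it sits at fret 4.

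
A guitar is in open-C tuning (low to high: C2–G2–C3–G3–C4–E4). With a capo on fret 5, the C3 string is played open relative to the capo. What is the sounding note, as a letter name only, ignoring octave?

F

The capo raises the open C3 by 5 semitones to F3; fretting 0 more gives C3 + 5 + 0 = C3 + 5 semitones, landing on F.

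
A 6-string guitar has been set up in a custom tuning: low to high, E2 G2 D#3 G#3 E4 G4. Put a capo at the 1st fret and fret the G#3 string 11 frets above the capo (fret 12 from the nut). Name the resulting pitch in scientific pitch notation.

G#4

The capo raises the open G#3 by 1 semitone to A3; fretting 11 more gives G#3 + 1 + 11 = G#3 + 12 semitones = G#4.
(Also written Ab.)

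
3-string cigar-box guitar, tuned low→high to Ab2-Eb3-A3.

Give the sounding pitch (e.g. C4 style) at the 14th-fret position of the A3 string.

B4

A3 is MIDI 57. Adding 14 gives 71, which is B4.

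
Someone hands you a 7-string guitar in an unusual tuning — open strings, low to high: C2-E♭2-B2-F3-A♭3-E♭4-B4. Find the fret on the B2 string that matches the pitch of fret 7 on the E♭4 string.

23

Fret 7 on E♭4 is MIDI 63 + 7 = 70 (B♭4). On the B2 string (open MIDI 47), that pitch is 70 − 47 = fret 23.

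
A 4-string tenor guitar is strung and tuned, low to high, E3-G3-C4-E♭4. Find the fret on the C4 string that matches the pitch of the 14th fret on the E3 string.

6

E3 at fret 14 is E3 + 14 semitones = G♭4.
The open C4 string is 8 semitones above the open E3, so the same pitch on the C4 string lies at fret 14 − 8 = 6.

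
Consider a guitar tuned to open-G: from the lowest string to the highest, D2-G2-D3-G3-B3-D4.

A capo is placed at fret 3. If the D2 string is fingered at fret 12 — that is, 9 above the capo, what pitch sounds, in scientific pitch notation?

D3

The capo raises the open D2 by 3 semitones to F2; fretting 9 more gives D2 + 3 + 9 = D2 + 12 semitones = D3.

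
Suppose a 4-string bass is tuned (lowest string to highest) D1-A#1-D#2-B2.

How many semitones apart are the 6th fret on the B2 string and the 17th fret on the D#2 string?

B2 at fret 6 → F3 (MIDI 53); D#2 at fret 17 → G#3 (MIDI 56).
53 − 56 = -3, so the two pitches are 3 semitones apart, with G#3 the higher.

3 semitones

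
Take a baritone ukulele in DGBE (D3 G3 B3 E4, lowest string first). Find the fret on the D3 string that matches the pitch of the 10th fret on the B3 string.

19

Fret 10 on B3 is MIDI 59 + 10 = 69 (A4). On the D3 string (open MIDI 50), that pitch is 69 − 50 = fret 19.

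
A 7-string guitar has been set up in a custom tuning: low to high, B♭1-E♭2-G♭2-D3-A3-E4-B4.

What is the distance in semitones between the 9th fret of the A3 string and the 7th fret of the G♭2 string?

A3 at fret 9 → G♭4 (MIDI 66); G♭2 at fret 7 → D♭3 (MIDI 49).
66 − 49 = 17, so the two pitches are 17 semitones apart, with G♭4 the higher.

17 semitones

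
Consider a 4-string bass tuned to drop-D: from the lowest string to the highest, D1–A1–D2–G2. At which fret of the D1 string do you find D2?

12

D2 is 12 semitones above the open D1 (D–D#–E–F–…–C–C#–D), so it sits at fret 12.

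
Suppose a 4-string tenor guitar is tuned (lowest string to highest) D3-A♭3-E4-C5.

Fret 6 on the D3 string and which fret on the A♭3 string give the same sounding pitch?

0

D3 at fret 6 is D3 + 6 semitones = A♭3.
The open A♭3 string is 6 semitones above the open D3, so the same pitch on the A♭3 string lies at fret 6 − 6 = 0.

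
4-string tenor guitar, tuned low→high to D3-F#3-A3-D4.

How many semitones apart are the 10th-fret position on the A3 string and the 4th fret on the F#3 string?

9 semitones

A3 at fret 10 → G4 (MIDI 67); F#3 at fret 4 → A#3 (MIDI 58).
67 − 58 = 9, so the two pitches are 9 semitones apart, with G4 the higher.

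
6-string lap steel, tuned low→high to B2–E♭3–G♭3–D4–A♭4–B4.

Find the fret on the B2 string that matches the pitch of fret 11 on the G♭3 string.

18

Fret 11 on G♭3 is MIDI 54 + 11 = 65 (F4). On the B2 string (open MIDI 47), that pitch is 65 − 47 = fret 18.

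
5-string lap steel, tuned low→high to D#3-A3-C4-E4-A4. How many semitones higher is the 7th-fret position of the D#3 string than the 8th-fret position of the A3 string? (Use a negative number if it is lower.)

D#3 at fret 7 → A#3 (MIDI 58); A3 at fret 8 → F4 (MIDI 65).
58 − 65 = -7, so the two pitches are 7 semitones apart.

-7 semitones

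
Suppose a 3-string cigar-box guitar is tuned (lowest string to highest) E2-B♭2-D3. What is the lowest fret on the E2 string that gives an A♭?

4

From E2, count semitones up the chromatic scale until reaching A♭: E–F–Gb–G–Ab — 4 steps.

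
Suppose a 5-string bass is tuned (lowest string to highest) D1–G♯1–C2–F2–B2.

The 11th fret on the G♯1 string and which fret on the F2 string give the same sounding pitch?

2

Fret 11 on G♯1 is MIDI 32 + 11 = 43 (G2). On the F2 string (open MIDI 41), that pitch is 43 − 41 = fret 2.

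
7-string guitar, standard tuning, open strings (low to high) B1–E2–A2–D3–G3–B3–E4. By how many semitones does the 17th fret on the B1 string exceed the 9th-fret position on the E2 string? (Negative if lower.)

3 semitones

B1 at fret 17 → E3 (MIDI 52); E2 at fret 9 → C#3 (MIDI 49).
52 − 49 = 3, so the two pitches are 3 semitones apart.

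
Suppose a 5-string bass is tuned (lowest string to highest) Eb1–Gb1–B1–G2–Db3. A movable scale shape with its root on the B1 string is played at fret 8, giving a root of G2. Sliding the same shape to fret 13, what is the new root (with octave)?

C3

Moving from fret 8 to fret 13 shifts the root by 5 semitones.
G2 up 5 semitones is C3.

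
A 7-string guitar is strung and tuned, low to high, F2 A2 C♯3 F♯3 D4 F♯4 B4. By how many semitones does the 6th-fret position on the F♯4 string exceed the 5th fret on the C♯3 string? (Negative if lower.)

18 semitones

F♯4 at fret 6 → C5 (MIDI 72); C♯3 at fret 5 → F♯3 (MIDI 54).
72 − 54 = 18, so the two pitches are 18 semitones apart.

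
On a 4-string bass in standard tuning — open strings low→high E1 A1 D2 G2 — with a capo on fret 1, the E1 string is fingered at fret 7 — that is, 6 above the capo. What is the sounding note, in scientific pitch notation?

The capo raises the open E1 by 1 semitone to F1; fretting 6 more gives E1 + 1 + 6 = E1 + 7 semitones = B1.

B1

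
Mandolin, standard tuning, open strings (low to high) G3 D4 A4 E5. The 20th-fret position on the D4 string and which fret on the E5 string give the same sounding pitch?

D4 at fret 20 is D4 + 20 semitones = A#5.
The open E5 string is 14 semitones above the open D4, so the same pitch on the E5 string lies at fret 20 − 14 = 6.

6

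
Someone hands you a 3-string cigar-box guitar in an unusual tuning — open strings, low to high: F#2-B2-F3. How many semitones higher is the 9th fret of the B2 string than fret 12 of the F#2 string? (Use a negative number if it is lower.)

2 semitones

B2 at fret 9 → G#3 (MIDI 56); F#2 at fret 12 → F#3 (MIDI 54).
56 − 54 = 2, so the two pitches are 2 semitones apart.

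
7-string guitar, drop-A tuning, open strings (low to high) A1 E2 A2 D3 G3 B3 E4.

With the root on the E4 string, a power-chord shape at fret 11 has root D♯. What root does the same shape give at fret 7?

Moving from fret 11 to fret 7 shifts the root by -4 semitones.
D♯ down 4 semitones is B.

B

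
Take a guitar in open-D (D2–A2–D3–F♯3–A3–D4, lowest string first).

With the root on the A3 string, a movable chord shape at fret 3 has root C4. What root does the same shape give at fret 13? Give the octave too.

Moving from fret 3 to fret 13 shifts the root by 10 semitones.
C4 up 10 semitones is A♯4.

A♯4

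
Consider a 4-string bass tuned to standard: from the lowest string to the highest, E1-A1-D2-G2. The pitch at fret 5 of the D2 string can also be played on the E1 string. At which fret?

D2 at fret 5 is D2 + 5 semitones = G2.
The open E1 string is 10 semitones below the open D2, so the same pitch on the E1 string lies at fret 5 + 10 = 15.

15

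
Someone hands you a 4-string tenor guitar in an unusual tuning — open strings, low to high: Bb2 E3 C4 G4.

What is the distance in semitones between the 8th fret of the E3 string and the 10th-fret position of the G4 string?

17 semitones

E3 at fret 8 → C4 (MIDI 60); G4 at fret 10 → F5 (MIDI 77).
60 − 77 = -17, so the two pitches are 17 semitones apart, with F5 the higher.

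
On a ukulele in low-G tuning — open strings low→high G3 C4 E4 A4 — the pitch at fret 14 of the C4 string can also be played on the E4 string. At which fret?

C4 at fret 14 is C4 + 14 semitones = D5.
The open E4 string is 4 semitones above the open C4, so the same pitch on the E4 string lies at fret 14 − 4 = 10.

10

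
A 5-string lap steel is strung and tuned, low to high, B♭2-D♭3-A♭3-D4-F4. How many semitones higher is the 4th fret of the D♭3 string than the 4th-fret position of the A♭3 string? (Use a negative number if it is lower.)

-7 semitones

D♭3 at fret 4 → F3 (MIDI 53); A♭3 at fret 4 → C4 (MIDI 60).
53 − 60 = -7, so the two pitches are 7 semitones apart.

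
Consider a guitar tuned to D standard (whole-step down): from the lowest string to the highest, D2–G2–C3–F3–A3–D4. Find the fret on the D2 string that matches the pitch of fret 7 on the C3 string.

C3 at fret 7 is C3 + 7 semitones = G3.
The open D2 string is 10 semitones below the open C3, so the same pitch on the D2 string lies at fret 7 + 10 = 17.

17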